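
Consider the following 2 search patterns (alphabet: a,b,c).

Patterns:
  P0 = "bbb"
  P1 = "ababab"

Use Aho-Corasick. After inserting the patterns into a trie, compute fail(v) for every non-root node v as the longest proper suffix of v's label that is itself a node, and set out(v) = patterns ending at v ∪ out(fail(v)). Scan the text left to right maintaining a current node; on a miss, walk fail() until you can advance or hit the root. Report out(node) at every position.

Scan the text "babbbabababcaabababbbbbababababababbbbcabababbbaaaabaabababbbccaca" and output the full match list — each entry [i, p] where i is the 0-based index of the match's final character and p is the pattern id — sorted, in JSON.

Build automaton:
Trie (insert patterns):
  0='ε' goto a→4 b→1
  1='b' goto b→2
  2='bb' goto b→3
  3='bbb' goto ·  ←P0
  4='a' goto b→5
  5='ab' goto a→6
  6='aba' goto b→7
  7='abab' goto a→8
  8='ababa' goto b→9
  9='ababab' goto ·  ←P1

Failure links (BFS by depth):
  fail(1) 'b': from fail(0)=0 chase 'b': 0 ⇒ 0;  out=∅∪out(0)=∅
  fail(4) 'a': from fail(0)=0 chase 'a': 0 ⇒ 0;  out=∅∪out(0)=∅
  fail(2) 'bb': from fail(1)=0 chase 'b': 0 ⇒ 1;  out=∅∪out(1)=∅
  fail(5) 'ab': from fail(4)=0 chase 'b': 0 ⇒ 1;  out=∅∪out(1)=∅
  fail(3) 'bbb': from fail(2)=1 chase 'b': 1 ⇒ 2;  out={0}∪out(2)={0}
  fail(6) 'aba': from fail(5)=1 chase 'a': 1→0 ⇒ 4;  out=∅∪out(4)=∅
  fail(7) 'abab': from fail(6)=4 chase 'b': 4 ⇒ 5;  out=∅∪out(5)=∅
  fail(8) 'ababa': from fail(7)=5 chase 'a': 5 ⇒ 6;  out=∅∪out(6)=∅
  fail(9) 'ababab': from fail(8)=6 chase 'b': 6 ⇒ 7;  out={1}∪out(7)={1}

Text stream:
[0] read 'b'  n0⇒n1
[1] read 'a'  n1⇒n4 (via fail)
[2] read 'b'  n4⇒n5
[3] read 'b'  n5⇒n2 (via fail)
[4] read 'b'  n2⇒n3  ** P0@[2:4]
[5] read 'a'  n3⇒n4 (via fail)
[6] read 'b'  n4⇒n5
[7] read 'a'  n5⇒n6
[8] read 'b'  n6⇒n7
[9] read 'a'  n7⇒n8
[10] read 'b'  n8⇒n9  ** P1@[5:10]
[11] read 'c'  n9⇒n0 (via fail)
[12] read 'a'  n0⇒n4
[13] read 'a'  n4⇒n4 (via fail)
[14] read 'b'  n4⇒n5
[15] read 'a'  n5⇒n6
[16] read 'b'  n6⇒n7
[17] read 'a'  n7⇒n8
[18] read 'b'  n8⇒n9  ** P1@[13:18]
[19] read 'b'  n9⇒n2 (via fail)
[20] read 'b'  n2⇒n3  ** P0@[18:20]
[21] read 'b'  n3⇒n3 (via fail)  ** P0@[19:21]
[22] read 'b'  n3⇒n3 (via fail)  ** P0@[20:22]
[23] read 'a'  n3⇒n4 (via fail)
[24] read 'b'  n4⇒n5
[25] read 'a'  n5⇒n6
[26] read 'b'  n6⇒n7
[27] read 'a'  n7⇒n8
[28] read 'b'  n8⇒n9  ** P1@[23:28]
[29] read 'a'  n9⇒n8 (via fail)
[30] read 'b'  n8⇒n9  ** P1@[25:30]
[31] read 'a'  n9⇒n8 (via fail)
[32] read 'b'  n8⇒n9  ** P1@[27:32]
[33] read 'a'  n9⇒n8 (via fail)
[34] read 'b'  n8⇒n9  ** P1@[29:34]
[35] read 'b'  n9⇒n2 (via fail)
[36] read 'b'  n2⇒n3  ** P0@[34:36]
[37] read 'b'  n3⇒n3 (via fail)  ** P0@[35:37]
[38] read 'c'  n3⇒n0 (via fail)
[39] read 'a'  n0⇒n4
[40] read 'b'  n4⇒n5
[41] read 'a'  n5⇒n6
[42] read 'b'  n6⇒n7
[43] read 'a'  n7⇒n8
[44] read 'b'  n8⇒n9  ** P1@[39:44]
[45] read 'b'  n9⇒n2 (via fail)
[46] read 'b'  n2⇒n3  ** P0@[44:46]
[47] read 'a'  n3⇒n4 (via fail)
[48] read 'a'  n4⇒n4 (via fail)
[49] read 'a'  n4⇒n4 (via fail)
[50] read 'a'  n4⇒n4 (via fail)
[51] read 'b'  n4⇒n5
[52] read 'a'  n5⇒n6
[53] read 'a'  n6⇒n4 (via fail)
[54] read 'b'  n4⇒n5
[55] read 'a'  n5⇒n6
[56] read 'b'  n6⇒n7
[57] read 'a'  n7⇒n8
[58] read 'b'  n8⇒n9  ** P1@[53:58]
[59] read 'b'  n9⇒n2 (via fail)
[60] read 'b'  n2⇒n3  ** P0@[58:60]
[61] read 'c'  n3⇒n0 (via fail)
[62] read 'c'  n0⇒n0
[63] read 'a'  n0⇒n4
[64] read 'c'  n4⇒n0 (via fail)
[65] read 'a'  n0⇒n4

Matches: [[4,0],[10,1],[18,1],[20,0],[21,0],[22,0],[28,1],[30,1],[32,1],[34,1],[36,0],[37,0],[44,1],[46,0],[58,1],[60,0]]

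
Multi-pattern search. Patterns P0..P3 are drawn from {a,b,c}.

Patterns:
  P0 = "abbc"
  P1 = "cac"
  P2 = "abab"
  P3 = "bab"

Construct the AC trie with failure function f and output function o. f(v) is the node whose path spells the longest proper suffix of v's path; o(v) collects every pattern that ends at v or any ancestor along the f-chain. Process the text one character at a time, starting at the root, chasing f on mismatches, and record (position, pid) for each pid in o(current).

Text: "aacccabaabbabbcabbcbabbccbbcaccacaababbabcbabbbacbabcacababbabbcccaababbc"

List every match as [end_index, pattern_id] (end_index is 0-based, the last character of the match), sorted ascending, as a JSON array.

Build:
Trie nodes:
  0='ε' goto a→1 b→10 c→5
  1='a' goto b→2
  2='ab' goto a→8 b→3
  3='abb' goto c→4
  4='abbc' goto ·  [P0 ends]
  5='c' goto a→6
  6='ca' goto c→7
  7='cac' goto ·  [P1 ends]
  8='aba' goto b→9
  9='abab' goto ·  [P2 ends]
  10='b' goto a→11
  11='ba' goto b→12
  12='bab' goto ·  [P3 ends]

Failure links (BFS by depth):
  n1('a'): parent n0 fail=0; on 'a' 0 → fail=0;  out ∅∪∅=∅
  n5('c'): parent n0 fail=0; on 'c' 0 → fail=0;  out ∅∪∅=∅
  n10('b'): parent n0 fail=0; on 'b' 0 → fail=0;  out ∅∪∅=∅
  n2('ab'): parent n1 fail=0; on 'b' 0 → fail=10;  out ∅∪∅=∅
  n6('ca'): parent n5 fail=0; on 'a' 0 → fail=1;  out ∅∪∅=∅
  n11('ba'): parent n10 fail=0; on 'a' 0 → fail=1;  out ∅∪∅=∅
  n3('abb'): parent n2 fail=10; on 'b' 10→0 → fail=10;  out ∅∪∅=∅
  n7('cac'): parent n6 fail=1; on 'c' 1→0 → fail=5;  out {1}∪∅={1}
  n8('aba'): parent n2 fail=10; on 'a' 10 → fail=11;  out ∅∪∅=∅
  n12('bab'): parent n11 fail=1; on 'b' 1 → fail=2;  out {3}∪∅={3}
  n4('abbc'): parent n3 fail=10; on 'c' 10→0 → fail=5;  out {0}∪∅={0}
  n9('abab'): parent n8 fail=11; on 'b' 11 → fail=12;  out {2}∪{3}={2,3}

Run:
pos 0 'a': at 1
pos 1 'a': at 1 ·f
pos 2 'c': at 5 ·f
pos 3 'c': at 5 ·f
pos 4 'c': at 5 ·f
pos 5 'a': at 6
pos 6 'b': at 2 ·f
pos 7 'a': at 8
pos 8 'a': at 1 ·f
pos 9 'b': at 2
pos 10 'b': at 3
pos 11 'a': at 11 ·f
pos 12 'b': at 12  ** P3@[10:12]
pos 13 'b': at 3 ·f
pos 14 'c': at 4  ** P0@[11:14]
pos 15 'a': at 6 ·f
pos 16 'b': at 2 ·f
pos 17 'b': at 3
pos 18 'c': at 4  ** P0@[15:18]
pos 19 'b': at 10 ·f
pos 20 'a': at 11
pos 21 'b': at 12  ** P3@[19:21]
pos 22 'b': at 3 ·f
pos 23 'c': at 4  ** P0@[20:23]
pos 24 'c': at 5 ·f
pos 25 'b': at 10 ·f
pos 26 'b': at 10 ·f
pos 27 'c': at 5 ·f
pos 28 'a': at 6
pos 29 'c': at 7  ** P1@[27:29]
pos 30 'c': at 5 ·f
pos 31 'a': at 6
pos 32 'c': at 7  ** P1@[30:32]
pos 33 'a': at 6 ·f
pos 34 'a': at 1 ·f
pos 35 'b': at 2
pos 36 'a': at 8
pos 37 'b': at 9  ** P2@[34:37],P3@[35:37]
pos 38 'b': at 3 ·f
pos 39 'a': at 11 ·f
pos 40 'b': at 12  ** P3@[38:40]
pos 41 'c': at 5 ·f
pos 42 'b': at 10 ·f
pos 43 'a': at 11
pos 44 'b': at 12  ** P3@[42:44]
pos 45 'b': at 3 ·f
pos 46 'b': at 10 ·f
pos 47 'a': at 11
pos 48 'c': at 5 ·f
pos 49 'b': at 10 ·f
pos 50 'a': at 11
pos 51 'b': at 12  ** P3@[49:51]
pos 52 'c': at 5 ·f
pos 53 'a': at 6
pos 54 'c': at 7  ** P1@[52:54]
pos 55 'a': at 6 ·f
pos 56 'b': at 2 ·f
pos 57 'a': at 8
pos 58 'b': at 9  ** P2@[55:58],P3@[56:58]
pos 59 'b': at 3 ·f
pos 60 'a': at 11 ·f
pos 61 'b': at 12  ** P3@[59:61]
pos 62 'b': at 3 ·f
pos 63 'c': at 4  ** P0@[60:63]
pos 64 'c': at 5 ·f
pos 65 'c': at 5 ·f
pos 66 'a': at 6
pos 67 'a': at 1 ·f
pos 68 'b': at 2
pos 69 'a': at 8
pos 70 'b': at 9  ** P2@[67:70],P3@[68:70]
pos 71 'b': at 3 ·f
pos 72 'c': at 4  ** P0@[69:72]

Matches: [[12,3],[14,0],[18,0],[21,3],[23,0],[29,1],[32,1],[37,2],[37,3],[40,3],[44,3],[51,3],[54,1],[58,2],[58,3],[61,3],[63,0],[70,2],[70,3],[72,0]]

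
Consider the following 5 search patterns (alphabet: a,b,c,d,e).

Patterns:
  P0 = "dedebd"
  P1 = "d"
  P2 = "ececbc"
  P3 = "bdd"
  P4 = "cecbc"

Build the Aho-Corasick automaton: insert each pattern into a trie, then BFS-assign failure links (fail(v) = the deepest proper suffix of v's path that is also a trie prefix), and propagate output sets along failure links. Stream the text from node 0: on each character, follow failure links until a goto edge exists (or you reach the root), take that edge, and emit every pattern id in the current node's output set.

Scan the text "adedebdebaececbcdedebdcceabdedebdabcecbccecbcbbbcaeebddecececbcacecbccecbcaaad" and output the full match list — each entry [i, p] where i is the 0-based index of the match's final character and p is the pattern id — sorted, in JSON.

Build automaton:
Trie (insert patterns):
  n0 'ε': b→13 c→16 d→1 e→7
  n1 'd': e→2  ←P1
  n2 'de': d→3
  n3 'ded': e→4
  n4 'dede': b→5
  n5 'dedeb': d→6
  n6 'dedebd': ·  ←P0
  n7 'e': c→8
  n8 'ec': e→9
  n9 'ece': c→10
  n10 'ecec': b→11
  n11 'ececb': c→12
  n12 'ececbc': ·  ←P2
  n13 'b': d→14
  n14 'bd': d→15
  n15 'bdd': ·  ←P3
  n16 'c': e→17
  n17 'ce': c→18
  n18 'cec': b→19
  n19 'cecb': c→20
  n20 'cecbc': ·  ←P4

BFS fail/out derivation:
  fail(1) 'd': from fail(0)=0 chase 'd': 0 ⇒ 0;  out={1}∪out(0)={1}
  fail(7) 'e': from fail(0)=0 chase 'e': 0 ⇒ 0;  out=∅∪out(0)=∅
  fail(13) 'b': from fail(0)=0 chase 'b': 0 ⇒ 0;  out=∅∪out(0)=∅
  fail(16) 'c': from fail(0)=0 chase 'c': 0 ⇒ 0;  out=∅∪out(0)=∅
  fail(2) 'de': from fail(1)=0 chase 'e': 0 ⇒ 7;  out=∅∪out(7)=∅
  fail(8) 'ec': from fail(7)=0 chase 'c': 0 ⇒ 16;  out=∅∪out(16)=∅
  fail(14) 'bd': from fail(13)=0 chase 'd': 0 ⇒ 1;  out=∅∪out(1)={1}
  fail(17) 'ce': from fail(16)=0 chase 'e': 0 ⇒ 7;  out=∅∪out(7)=∅
  fail(3) 'ded': from fail(2)=7 chase 'd': 7→0 ⇒ 1;  out=∅∪out(1)={1}
  fail(9) 'ece': from fail(8)=16 chase 'e': 16 ⇒ 17;  out=∅∪out(17)=∅
  fail(15) 'bdd': from fail(14)=1 chase 'd': 1→0 ⇒ 1;  out={3}∪out(1)={1,3}
  fail(18) 'cec': from fail(17)=7 chase 'c': 7 ⇒ 8;  out=∅∪out(8)=∅
  fail(4) 'dede': from fail(3)=1 chase 'e': 1 ⇒ 2;  out=∅∪out(2)=∅
  fail(10) 'ecec': from fail(9)=17 chase 'c': 17 ⇒ 18;  out=∅∪out(18)=∅
  fail(19) 'cecb': from fail(18)=8 chase 'b': 8→16→0 ⇒ 13;  out=∅∪out(13)=∅
  fail(5) 'dedeb': from fail(4)=2 chase 'b': 2→7→0 ⇒ 13;  out=∅∪out(13)=∅
  fail(11) 'ececb': from fail(10)=18 chase 'b': 18 ⇒ 19;  out=∅∪out(19)=∅
  fail(20) 'cecbc': from fail(19)=13 chase 'c': 13→0 ⇒ 16;  out={4}∪out(16)={4}
  fail(6) 'dedebd': from fail(5)=13 chase 'd': 13 ⇒ 14;  out={0}∪out(14)={0,1}
  fail(12) 'ececbc': from fail(11)=19 chase 'c': 19 ⇒ 20;  out={2}∪out(20)={2,4}

Run:
pos 0 'a': at 0
pos 1 'd': at 1  ** P1@[1:1]
pos 2 'e': at 2
pos 3 'd': at 3  ** P1@[3:3]
pos 4 'e': at 4
pos 5 'b': at 5
pos 6 'd': at 6  ** P0@[1:6],P1@[6:6]
pos 7 'e': at 2 (via fail)
pos 8 'b': at 13 (via fail)
pos 9 'a': at 0 (via fail)
pos 10 'e': at 7
pos 11 'c': at 8
pos 12 'e': at 9
pos 13 'c': at 10
pos 14 'b': at 11
pos 15 'c': at 12  ** P2@[10:15],P4@[11:15]
pos 16 'd': at 1 (via fail)  ** P1@[16:16]
pos 17 'e': at 2
pos 18 'd': at 3  ** P1@[18:18]
pos 19 'e': at 4
pos 20 'b': at 5
pos 21 'd': at 6  ** P0@[16:21],P1@[21:21]
pos 22 'c': at 16 (via fail)
pos 23 'c': at 16 (via fail)
pos 24 'e': at 17
pos 25 'a': at 0 (via fail)
pos 26 'b': at 13
pos 27 'd': at 14  ** P1@[27:27]
pos 28 'e': at 2 (via fail)
pos 29 'd': at 3  ** P1@[29:29]
pos 30 'e': at 4
pos 31 'b': at 5
pos 32 'd': at 6  ** P0@[27:32],P1@[32:32]
pos 33 'a': at 0 (via fail)
pos 34 'b': at 13
pos 35 'c': at 16 (via fail)
pos 36 'e': at 17
pos 37 'c': at 18
pos 38 'b': at 19
pos 39 'c': at 20  ** P4@[35:39]
pos 40 'c': at 16 (via fail)
pos 41 'e': at 17
pos 42 'c': at 18
pos 43 'b': at 19
pos 44 'c': at 20  ** P4@[40:44]
pos 45 'b': at 13 (via fail)
pos 46 'b': at 13 (via fail)
pos 47 'b': at 13 (via fail)
pos 48 'c': at 16 (via fail)
pos 49 'a': at 0 (via fail)
pos 50 'e': at 7
pos 51 'e': at 7 (via fail)
pos 52 'b': at 13 (via fail)
pos 53 'd': at 14  ** P1@[53:53]
pos 54 'd': at 15  ** P1@[54:54],P3@[52:54]
pos 55 'e': at 2 (via fail)
pos 56 'c': at 8 (via fail)
pos 57 'e': at 9
pos 58 'c': at 10
pos 59 'e': at 9 (via fail)
pos 60 'c': at 10
pos 61 'b': at 11
pos 62 'c': at 12  ** P2@[57:62],P4@[58:62]
pos 63 'a': at 0 (via fail)
pos 64 'c': at 16
pos 65 'e': at 17
pos 66 'c': at 18
pos 67 'b': at 19
pos 68 'c': at 20  ** P4@[64:68]
pos 69 'c': at 16 (via fail)
pos 70 'e': at 17
pos 71 'c': at 18
pos 72 'b': at 19
pos 73 'c': at 20  ** P4@[69:73]
pos 74 'a': at 0 (via fail)
pos 75 'a': at 0
pos 76 'a': at 0
pos 77 'd': at 1  ** P1@[77:77]

All matches (sorted): [[1,1],[3,1],[6,0],[6,1],[15,2],[15,4],[16,1],[18,1],[21,0],[21,1],[27,1],[29,1],[32,0],[32,1],[39,4],[44,4],[53,1],[54,1],[54,3],[62,2],[62,4],[68,4],[73,4],[77,1]]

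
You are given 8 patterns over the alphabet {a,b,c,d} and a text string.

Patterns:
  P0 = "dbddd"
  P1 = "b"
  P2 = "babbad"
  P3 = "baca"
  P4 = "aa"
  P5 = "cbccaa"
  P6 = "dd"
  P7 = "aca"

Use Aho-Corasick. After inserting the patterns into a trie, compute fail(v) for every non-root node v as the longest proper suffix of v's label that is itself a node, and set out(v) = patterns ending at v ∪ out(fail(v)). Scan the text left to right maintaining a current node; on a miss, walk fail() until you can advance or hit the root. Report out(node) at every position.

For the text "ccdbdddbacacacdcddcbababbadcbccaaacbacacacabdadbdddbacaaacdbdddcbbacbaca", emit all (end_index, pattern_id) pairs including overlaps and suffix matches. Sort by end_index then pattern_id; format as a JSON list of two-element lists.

Construct AC machine:
Trie nodes:
  n0 'ε': a→14 b→6 c→16 d→1
  n1 'd': b→2 d→22
  n2 'db': d→3
  n3 'dbd': d→4
  n4 'dbdd': d→5
  n5 'dbddd': ·  ←P0
  n6 'b': a→7  ←P1
  n7 'ba': b→8 c→12
  n8 'bab': b→9
  n9 'babb': a→10
  n10 'babba': d→11
  n11 'babbad': ·  ←P2
  n12 'bac': a→13
  n13 'baca': ·  ←P3
  n14 'a': a→15 c→23
  n15 'aa': ·  ←P4
  n16 'c': b→17
  n17 'cb': c→18
  n18 'cbc': c→19
  n19 'cbcc': a→20
  n20 'cbcca': a→21
  n21 'cbccaa': ·  ←P5
  n22 'dd': ·  ←P6
  n23 'ac': a→24
  n24 'aca': ·  ←P7

Failure links (BFS by depth):
  n1('d'): parent n0 fail=0; on 'd' 0 → fail=0;  out ∅∪∅=∅
  n6('b'): parent n0 fail=0; on 'b' 0 → fail=0;  out {1}∪∅={1}
  n14('a'): parent n0 fail=0; on 'a' 0 → fail=0;  out ∅∪∅=∅
  n16('c'): parent n0 fail=0; on 'c' 0 → fail=0;  out ∅∪∅=∅
  n2('db'): parent n1 fail=0; on 'b' 0 → fail=6;  out ∅∪{1}={1}
  n7('ba'): parent n6 fail=0; on 'a' 0 → fail=14;  out ∅∪∅=∅
  n15('aa'): parent n14 fail=0; on 'a' 0 → fail=14;  out {4}∪∅={4}
  n17('cb'): parent n16 fail=0; on 'b' 0 → fail=6;  out ∅∪{1}={1}
  n22('dd'): parent n1 fail=0; on 'd' 0 → fail=1;  out {6}∪∅={6}
  n23('ac'): parent n14 fail=0; on 'c' 0 → fail=16;  out ∅∪∅=∅
  n3('dbd'): parent n2 fail=6; on 'd' 6→0 → fail=1;  out ∅∪∅=∅
  n8('bab'): parent n7 fail=14; on 'b' 14→0 → fail=6;  out ∅∪{1}={1}
  n12('bac'): parent n7 fail=14; on 'c' 14 → fail=23;  out ∅∪∅=∅
  n18('cbc'): parent n17 fail=6; on 'c' 6→0 → fail=16;  out ∅∪∅=∅
  n24('aca'): parent n23 fail=16; on 'a' 16→0 → fail=14;  out {7}∪∅={7}
  n4('dbdd'): parent n3 fail=1; on 'd' 1 → fail=22;  out ∅∪{6}={6}
  n9('babb'): parent n8 fail=6; on 'b' 6→0 → fail=6;  out ∅∪{1}={1}
  n13('baca'): parent n12 fail=23; on 'a' 23 → fail=24;  out {3}∪{7}={3,7}
  n19('cbcc'): parent n18 fail=16; on 'c' 16→0 → fail=16;  out ∅∪∅=∅
  n5('dbddd'): parent n4 fail=22; on 'd' 22→1 → fail=22;  out {0}∪{6}={0,6}
  n10('babba'): parent n9 fail=6; on 'a' 6 → fail=7;  out ∅∪∅=∅
  n20('cbcca'): parent n19 fail=16; on 'a' 16→0 → fail=14;  out ∅∪∅=∅
  n11('babbad'): parent n10 fail=7; on 'd' 7→14→0 → fail=1;  out {2}∪∅={2}
  n21('cbccaa'): parent n20 fail=14; on 'a' 14 → fail=15;  out {5}∪{4}={4,5}

Run:
pos 0 'c': at 16
pos 1 'c': at 16 ·f
pos 2 'd': at 1 ·f
pos 3 'b': at 2  emit P1@[3:3]
pos 4 'd': at 3
pos 5 'd': at 4  emit P6@[4:5]
pos 6 'd': at 5  emit P0@[2:6],P6@[5:6]
pos 7 'b': at 2 ·f  emit P1@[7:7]
pos 8 'a': at 7 ·f
pos 9 'c': at 12
pos 10 'a': at 13  emit P3@[7:10],P7@[8:10]
pos 11 'c': at 23 ·f
pos 12 'a': at 24  emit P7@[10:12]
pos 13 'c': at 23 ·f
pos 14 'd': at 1 ·f
pos 15 'c': at 16 ·f
pos 16 'd': at 1 ·f
pos 17 'd': at 22  emit P6@[16:17]
pos 18 'c': at 16 ·f
pos 19 'b': at 17  emit P1@[19:19]
pos 20 'a': at 7 ·f
pos 21 'b': at 8  emit P1@[21:21]
pos 22 'a': at 7 ·f
pos 23 'b': at 8  emit P1@[23:23]
pos 24 'b': at 9  emit P1@[24:24]
pos 25 'a': at 10
pos 26 'd': at 11  emit P2@[21:26]
pos 27 'c': at 16 ·f
pos 28 'b': at 17  emit P1@[28:28]
pos 29 'c': at 18
pos 30 'c': at 19
pos 31 'a': at 20
pos 32 'a': at 21  emit P4@[31:32],P5@[27:32]
pos 33 'a': at 15 ·f  emit P4@[32:33]
pos 34 'c': at 23 ·f
pos 35 'b': at 17 ·f  emit P1@[35:35]
pos 36 'a': at 7 ·f
pos 37 'c': at 12
pos 38 'a': at 13  emit P3@[35:38],P7@[36:38]
pos 39 'c': at 23 ·f
pos 40 'a': at 24  emit P7@[38:40]
pos 41 'c': at 23 ·f
pos 42 'a': at 24  emit P7@[40:42]
pos 43 'b': at 6 ·f  emit P1@[43:43]
pos 44 'd': at 1 ·f
pos 45 'a': at 14 ·f
pos 46 'd': at 1 ·f
pos 47 'b': at 2  emit P1@[47:47]
pos 48 'd': at 3
pos 49 'd': at 4  emit P6@[48:49]
pos 50 'd': at 5  emit P0@[46:50],P6@[49:50]
pos 51 'b': at 2 ·f  emit P1@[51:51]
pos 52 'a': at 7 ·f
pos 53 'c': at 12
pos 54 'a': at 13  emit P3@[51:54],P7@[52:54]
pos 55 'a': at 15 ·f  emit P4@[54:55]
pos 56 'a': at 15 ·f  emit P4@[55:56]
pos 57 'c': at 23 ·f
pos 58 'd': at 1 ·f
pos 59 'b': at 2  emit P1@[59:59]
pos 60 'd': at 3
pos 61 'd': at 4  emit P6@[60:61]
pos 62 'd': at 5  emit P0@[58:62],P6@[61:62]
pos 63 'c': at 16 ·f
pos 64 'b': at 17  emit P1@[64:64]
pos 65 'b': at 6 ·f  emit P1@[65:65]
pos 66 'a': at 7
pos 67 'c': at 12
pos 68 'b': at 17 ·f  emit P1@[68:68]
pos 69 'a': at 7 ·f
pos 70 'c': at 12
pos 71 'a': at 13  emit P3@[68:71],P7@[69:71]

All matches (sorted): [[3,1],[5,6],[6,0],[6,6],[7,1],[10,3],[10,7],[12,7],[17,6],[19,1],[21,1],[23,1],[24,1],[26,2],[28,1],[32,4],[32,5],[33,4],[35,1],[38,3],[38,7],[40,7],[42,7],[43,1],[47,1],[49,6],[50,0],[50,6],[51,1],[54,3],[54,7],[55,4],[56,4],[59,1],[61,6],[62,0],[62,6],[64,1],[65,1],[68,1],[71,3],[71,7]]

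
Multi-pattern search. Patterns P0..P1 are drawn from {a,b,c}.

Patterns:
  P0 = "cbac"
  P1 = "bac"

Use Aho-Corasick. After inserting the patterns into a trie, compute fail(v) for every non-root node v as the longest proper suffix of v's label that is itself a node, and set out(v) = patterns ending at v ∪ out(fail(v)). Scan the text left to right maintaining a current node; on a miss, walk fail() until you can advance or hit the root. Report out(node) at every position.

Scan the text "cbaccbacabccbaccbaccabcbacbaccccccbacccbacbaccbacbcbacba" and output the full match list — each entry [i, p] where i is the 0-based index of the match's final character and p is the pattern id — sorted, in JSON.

Construct AC machine:
Trie nodes:
  0='ε' goto b→5 c→1
  1='c' goto b→2
  2='cb' goto a→3
  3='cba' goto c→4
  4='cbac' goto ·  [P0 ends]
  5='b' goto a→6
  6='ba' goto c→7
  7='bac' goto ·  [P1 ends]

Failure links (BFS by depth):
  n1('c'): parent n0 fail=0; on 'c' 0 → fail=0;  out ∅∪∅=∅
  n5('b'): parent n0 fail=0; on 'b' 0 → fail=0;  out ∅∪∅=∅
  n2('cb'): parent n1 fail=0; on 'b' 0 → fail=5;  out ∅∪∅=∅
  n6('ba'): parent n5 fail=0; on 'a' 0 → fail=0;  out ∅∪∅=∅
  n3('cba'): parent n2 fail=5; on 'a' 5 → fail=6;  out ∅∪∅=∅
  n7('bac'): parent n6 fail=0; on 'c' 0 → fail=1;  out {1}∪∅={1}
  n4('cbac'): parent n3 fail=6; on 'c' 6 → fail=7;  out {0}∪{1}={0,1}

Text stream:
i=0 'c': node 0→1
i=1 'b': node 1→2
i=2 'a': node 2→3
i=3 'c': node 3→4  ** P0@[0:3],P1@[1:3]
i=4 'c': node 4→1 ·f
i=5 'b': node 1→2
i=6 'a': node 2→3
i=7 'c': node 3→4  ** P0@[4:7],P1@[5:7]
i=8 'a': node 4→0 ·f
i=9 'b': node 0→5
i=10 'c': node 5→1 ·f
i=11 'c': node 1→1 ·f
i=12 'b': node 1→2
i=13 'a': node 2→3
i=14 'c': node 3→4  ** P0@[11:14],P1@[12:14]
i=15 'c': node 4→1 ·f
i=16 'b': node 1→2
i=17 'a': node 2→3
i=18 'c': node 3→4  ** P0@[15:18],P1@[16:18]
i=19 'c': node 4→1 ·f
i=20 'a': node 1→0 ·f
i=21 'b': node 0→5
i=22 'c': node 5→1 ·f
i=23 'b': node 1→2
i=24 'a': node 2→3
i=25 'c': node 3→4  ** P0@[22:25],P1@[23:25]
i=26 'b': node 4→2 ·f
i=27 'a': node 2→3
i=28 'c': node 3→4  ** P0@[25:28],P1@[26:28]
i=29 'c': node 4→1 ·f
i=30 'c': node 1→1 ·f
i=31 'c': node 1→1 ·f
i=32 'c': node 1→1 ·f
i=33 'c': node 1→1 ·f
i=34 'b': node 1→2
i=35 'a': node 2→3
i=36 'c': node 3→4  ** P0@[33:36],P1@[34:36]
i=37 'c': node 4→1 ·f
i=38 'c': node 1→1 ·f
i=39 'b': node 1→2
i=40 'a': node 2→3
i=41 'c': node 3→4  ** P0@[38:41],P1@[39:41]
i=42 'b': node 4→2 ·f
i=43 'a': node 2→3
i=44 'c': node 3→4  ** P0@[41:44],P1@[42:44]
i=45 'c': node 4→1 ·f
i=46 'b': node 1→2
i=47 'a': node 2→3
i=48 'c': node 3→4  ** P0@[45:48],P1@[46:48]
i=49 'b': node 4→2 ·f
i=50 'c': node 2→1 ·f
i=51 'b': node 1→2
i=52 'a': node 2→3
i=53 'c': node 3→4  ** P0@[50:53],P1@[51:53]
i=54 'b': node 4→2 ·f
i=55 'a': node 2→3

Matches: [[3,0],[3,1],[7,0],[7,1],[14,0],[14,1],[18,0],[18,1],[25,0],[25,1],[28,0],[28,1],[36,0],[36,1],[41,0],[41,1],[44,0],[44,1],[48,0],[48,1],[53,0],[53,1]]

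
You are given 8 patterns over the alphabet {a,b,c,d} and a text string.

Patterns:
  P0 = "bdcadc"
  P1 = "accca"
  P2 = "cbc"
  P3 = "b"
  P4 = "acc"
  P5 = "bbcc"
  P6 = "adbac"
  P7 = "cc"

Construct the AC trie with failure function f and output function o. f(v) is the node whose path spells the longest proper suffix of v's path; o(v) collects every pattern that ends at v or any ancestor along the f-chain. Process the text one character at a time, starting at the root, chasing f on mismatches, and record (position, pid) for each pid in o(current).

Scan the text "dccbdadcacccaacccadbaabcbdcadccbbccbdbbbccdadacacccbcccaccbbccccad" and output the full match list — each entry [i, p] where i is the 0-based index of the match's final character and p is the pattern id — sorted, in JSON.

Build:
Trie nodes:
  n0 'ε': a→7 b→1 c→12
  n1 'b': b→15 d→2  ←P3
  n2 'bd': c→3
  n3 'bdc': a→4
  n4 'bdca': d→5
  n5 'bdcad': c→6
  n6 'bdcadc': ·  ←P0
  n7 'a': c→8 d→18
  n8 'ac': c→9
  n9 'acc': c→10  ←P4
  n10 'accc': a→11
  n11 'accca': ·  ←P1
  n12 'c': b→13 c→22
  n13 'cb': c→14
  n14 'cbc': ·  ←P2
  n15 'bb': c→16
  n16 'bbc': c→17
  n17 'bbcc': ·  ←P5
  n18 'ad': b→19
  n19 'adb': a→20
  n20 'adba': c→21
  n21 'adbac': ·  ←P6
  n22 'cc': ·  ←P7

BFS fail/out derivation:
  fail(1) 'b': from fail(0)=0 chase 'b': 0 ⇒ 0;  out={3}∪out(0)={3}
  fail(7) 'a': from fail(0)=0 chase 'a': 0 ⇒ 0;  out=∅∪out(0)=∅
  fail(12) 'c': from fail(0)=0 chase 'c': 0 ⇒ 0;  out=∅∪out(0)=∅
  fail(2) 'bd': from fail(1)=0 chase 'd': 0 ⇒ 0;  out=∅∪out(0)=∅
  fail(8) 'ac': from fail(7)=0 chase 'c': 0 ⇒ 12;  out=∅∪out(12)=∅
  fail(13) 'cb': from fail(12)=0 chase 'b': 0 ⇒ 1;  out=∅∪out(1)={3}
  fail(15) 'bb': from fail(1)=0 chase 'b': 0 ⇒ 1;  out=∅∪out(1)={3}
  fail(18) 'ad': from fail(7)=0 chase 'd': 0 ⇒ 0;  out=∅∪out(0)=∅
  fail(22) 'cc': from fail(12)=0 chase 'c': 0 ⇒ 12;  out={7}∪out(12)={7}
  fail(3) 'bdc': from fail(2)=0 chase 'c': 0 ⇒ 12;  out=∅∪out(12)=∅
  fail(9) 'acc': from fail(8)=12 chase 'c': 12 ⇒ 22;  out={4}∪out(22)={4,7}
  fail(14) 'cbc': from fail(13)=1 chase 'c': 1→0 ⇒ 12;  out={2}∪out(12)={2}
  fail(16) 'bbc': from fail(15)=1 chase 'c': 1→0 ⇒ 12;  out=∅∪out(12)=∅
  fail(19) 'adb': from fail(18)=0 chase 'b': 0 ⇒ 1;  out=∅∪out(1)={3}
  fail(4) 'bdca': from fail(3)=12 chase 'a': 12→0 ⇒ 7;  out=∅∪out(7)=∅
  fail(10) 'accc': from fail(9)=22 chase 'c': 22→12 ⇒ 22;  out=∅∪out(22)={7}
  fail(17) 'bbcc': from fail(16)=12 chase 'c': 12 ⇒ 22;  out={5}∪out(22)={5,7}
  fail(20) 'adba': from fail(19)=1 chase 'a': 1→0 ⇒ 7;  out=∅∪out(7)=∅
  fail(5) 'bdcad': from fail(4)=7 chase 'd': 7 ⇒ 18;  out=∅∪out(18)=∅
  fail(11) 'accca': from fail(10)=22 chase 'a': 22→12→0 ⇒ 7;  out={1}∪out(7)={1}
  fail(21) 'adbac': from fail(20)=7 chase 'c': 7 ⇒ 8;  out={6}∪out(8)={6}
  fail(6) 'bdcadc': from fail(5)=18 chase 'c': 18→0 ⇒ 12;  out={0}∪out(12)={0}

Scan:
pos 0 'd': at 0
pos 1 'c': at 12
pos 2 'c': at 22  ** P7@[1:2]
pos 3 'b': at 13 (fail-walked)  ** P3@[3:3]
pos 4 'd': at 2 (fail-walked)
pos 5 'a': at 7 (fail-walked)
pos 6 'd': at 18
pos 7 'c': at 12 (fail-walked)
pos 8 'a': at 7 (fail-walked)
pos 9 'c': at 8
pos 10 'c': at 9  ** P4@[8:10],P7@[9:10]
pos 11 'c': at 10  ** P7@[10:11]
pos 12 'a': at 11  ** P1@[8:12]
pos 13 'a': at 7 (fail-walked)
pos 14 'c': at 8
pos 15 'c': at 9  ** P4@[13:15],P7@[14:15]
pos 16 'c': at 10  ** P7@[15:16]
pos 17 'a': at 11  ** P1@[13:17]
pos 18 'd': at 18 (fail-walked)
pos 19 'b': at 19  ** P3@[19:19]
pos 20 'a': at 20
pos 21 'a': at 7 (fail-walked)
pos 22 'b': at 1 (fail-walked)  ** P3@[22:22]
pos 23 'c': at 12 (fail-walked)
pos 24 'b': at 13  ** P3@[24:24]
pos 25 'd': at 2 (fail-walked)
pos 26 'c': at 3
pos 27 'a': at 4
pos 28 'd': at 5
pos 29 'c': at 6  ** P0@[24:29]
pos 30 'c': at 22 (fail-walked)  ** P7@[29:30]
pos 31 'b': at 13 (fail-walked)  ** P3@[31:31]
pos 32 'b': at 15 (fail-walked)  ** P3@[32:32]
pos 33 'c': at 16
pos 34 'c': at 17  ** P5@[31:34],P7@[33:34]
pos 35 'b': at 13 (fail-walked)  ** P3@[35:35]
pos 36 'd': at 2 (fail-walked)
pos 37 'b': at 1 (fail-walked)  ** P3@[37:37]
pos 38 'b': at 15  ** P3@[38:38]
pos 39 'b': at 15 (fail-walked)  ** P3@[39:39]
pos 40 'c': at 16
pos 41 'c': at 17  ** P5@[38:41],P7@[40:41]
pos 42 'd': at 0 (fail-walked)
pos 43 'a': at 7
pos 44 'd': at 18
pos 45 'a': at 7 (fail-walked)
pos 46 'c': at 8
pos 47 'a': at 7 (fail-walked)
pos 48 'c': at 8
pos 49 'c': at 9  ** P4@[47:49],P7@[48:49]
pos 50 'c': at 10  ** P7@[49:50]
pos 51 'b': at 13 (fail-walked)  ** P3@[51:51]
pos 52 'c': at 14  ** P2@[50:52]
pos 53 'c': at 22 (fail-walked)  ** P7@[52:53]
pos 54 'c': at 22 (fail-walked)  ** P7@[53:54]
pos 55 'a': at 7 (fail-walked)
pos 56 'c': at 8
pos 57 'c': at 9  ** P4@[55:57],P7@[56:57]
pos 58 'b': at 13 (fail-walked)  ** P3@[58:58]
pos 59 'b': at 15 (fail-walked)  ** P3@[59:59]
pos 60 'c': at 16
pos 61 'c': at 17  ** P5@[58:61],P7@[60:61]
pos 62 'c': at 22 (fail-walked)  ** P7@[61:62]
pos 63 'c': at 22 (fail-walked)  ** P7@[62:63]
pos 64 'a': at 7 (fail-walked)
pos 65 'd': at 18

Matches: [[2,7],[3,3],[10,4],[10,7],[11,7],[12,1],[15,4],[15,7],[16,7],[17,1],[19,3],[22,3],[24,3],[29,0],[30,7],[31,3],[32,3],[34,5],[34,7],[35,3],[37,3],[38,3],[39,3],[41,5],[41,7],[49,4],[49,7],[50,7],[51,3],[52,2],[53,7],[54,7],[57,4],[57,7],[58,3],[59,3],[61,5],[61,7],[62,7],[63,7]]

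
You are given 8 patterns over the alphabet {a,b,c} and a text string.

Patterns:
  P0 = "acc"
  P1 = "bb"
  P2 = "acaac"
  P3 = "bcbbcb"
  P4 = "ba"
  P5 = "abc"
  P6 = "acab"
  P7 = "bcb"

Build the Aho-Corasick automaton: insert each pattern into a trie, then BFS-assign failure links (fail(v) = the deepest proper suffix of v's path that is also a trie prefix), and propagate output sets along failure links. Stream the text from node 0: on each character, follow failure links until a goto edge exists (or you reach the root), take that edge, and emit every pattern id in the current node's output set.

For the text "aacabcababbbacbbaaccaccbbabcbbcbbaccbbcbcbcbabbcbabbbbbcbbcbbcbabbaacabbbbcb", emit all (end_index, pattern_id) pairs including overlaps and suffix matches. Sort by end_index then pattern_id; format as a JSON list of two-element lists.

Build automaton:
Trie nodes:
  n0 'ε': a→1 b→4
  n1 'a': b→15 c→2
  n2 'ac': a→6 c→3
  n3 'acc': ·  ←P0
  n4 'b': a→14 b→5 c→9
  n5 'bb': ·  ←P1
  n6 'aca': a→7 b→17
  n7 'acaa': c→8
  n8 'acaac': ·  ←P2
  n9 'bc': b→10
  n10 'bcb': b→11  ←P7
  n11 'bcbb': c→12
  n12 'bcbbc': b→13
  n13 'bcbbcb': ·  ←P3
  n14 'ba': ·  ←P4
  n15 'ab': c→16
  n16 'abc': ·  ←P5
  n17 'acab': ·  ←P6

BFS fail/out derivation:
  n1('a'): parent n0 fail=0; on 'a' 0 → fail=0;  out ∅∪∅=∅
  n4('b'): parent n0 fail=0; on 'b' 0 → fail=0;  out ∅∪∅=∅
  n2('ac'): parent n1 fail=0; on 'c' 0 → fail=0;  out ∅∪∅=∅
  n5('bb'): parent n4 fail=0; on 'b' 0 → fail=4;  out {1}∪∅={1}
  n9('bc'): parent n4 fail=0; on 'c' 0 → fail=0;  out ∅∪∅=∅
  n14('ba'): parent n4 fail=0; on 'a' 0 → fail=1;  out {4}∪∅={4}
  n15('ab'): parent n1 fail=0; on 'b' 0 → fail=4;  out ∅∪∅=∅
  n3('acc'): parent n2 fail=0; on 'c' 0 → fail=0;  out {0}∪∅={0}
  n6('aca'): parent n2 fail=0; on 'a' 0 → fail=1;  out ∅∪∅=∅
  n10('bcb'): parent n9 fail=0; on 'b' 0 → fail=4;  out {7}∪∅={7}
  n16('abc'): parent n15 fail=4; on 'c' 4 → fail=9;  out {5}∪∅={5}
  n7('acaa'): parent n6 fail=1; on 'a' 1→0 → fail=1;  out ∅∪∅=∅
  n11('bcbb'): parent n10 fail=4; on 'b' 4 → fail=5;  out ∅∪{1}={1}
  n17('acab'): parent n6 fail=1; on 'b' 1 → fail=15;  out {6}∪∅={6}
  n8('acaac'): parent n7 fail=1; on 'c' 1 → fail=2;  out {2}∪∅={2}
  n12('bcbbc'): parent n11 fail=5; on 'c' 5→4 → fail=9;  out ∅∪∅=∅
  n13('bcbbcb'): parent n12 fail=9; on 'b' 9 → fail=10;  out {3}∪{7}={3,7}

Scan:
i=0 'a': node 0→1
i=1 'a': node 1→1 (fail-walked)
i=2 'c': node 1→2
i=3 'a': node 2→6
i=4 'b': node 6→17  → match P6@[1:4]
i=5 'c': node 17→16 (fail-walked)  → match P5@[3:5]
i=6 'a': node 16→1 (fail-walked)
i=7 'b': node 1→15
i=8 'a': node 15→14 (fail-walked)  → match P4@[7:8]
i=9 'b': node 14→15 (fail-walked)
i=10 'b': node 15→5 (fail-walked)  → match P1@[9:10]
i=11 'b': node 5→5 (fail-walked)  → match P1@[10:11]
i=12 'a': node 5→14 (fail-walked)  → match P4@[11:12]
i=13 'c': node 14→2 (fail-walked)
i=14 'b': node 2→4 (fail-walked)
i=15 'b': node 4→5  → match P1@[14:15]
i=16 'a': node 5→14 (fail-walked)  → match P4@[15:16]
i=17 'a': node 14→1 (fail-walked)
i=18 'c': node 1→2
i=19 'c': node 2→3  → match P0@[17:19]
i=20 'a': node 3→1 (fail-walked)
i=21 'c': node 1→2
i=22 'c': node 2→3  → match P0@[20:22]
i=23 'b': node 3→4 (fail-walked)
i=24 'b': node 4→5  → match P1@[23:24]
i=25 'a': node 5→14 (fail-walked)  → match P4@[24:25]
i=26 'b': node 14→15 (fail-walked)
i=27 'c': node 15→16  → match P5@[25:27]
i=28 'b': node 16→10 (fail-walked)  → match P7@[26:28]
i=29 'b': node 10→11  → match P1@[28:29]
i=30 'c': node 11→12
i=31 'b': node 12→13  → match P3@[26:31],P7@[29:31]
i=32 'b': node 13→11 (fail-walked)  → match P1@[31:32]
i=33 'a': node 11→14 (fail-walked)  → match P4@[32:33]
i=34 'c': node 14→2 (fail-walked)
i=35 'c': node 2→3  → match P0@[33:35]
i=36 'b': node 3→4 (fail-walked)
i=37 'b': node 4→5  → match P1@[36:37]
i=38 'c': node 5→9 (fail-walked)
i=39 'b': node 9→10  → match P7@[37:39]
i=40 'c': node 10→9 (fail-walked)
i=41 'b': node 9→10  → match P7@[39:41]
i=42 'c': node 10→9 (fail-walked)
i=43 'b': node 9→10  → match P7@[41:43]
i=44 'a': node 10→14 (fail-walked)  → match P4@[43:44]
i=45 'b': node 14→15 (fail-walked)
i=46 'b': node 15→5 (fail-walked)  → match P1@[45:46]
i=47 'c': node 5→9 (fail-walked)
i=48 'b': node 9→10  → match P7@[46:48]
i=49 'a': node 10→14 (fail-walked)  → match P4@[48:49]
i=50 'b': node 14→15 (fail-walked)
i=51 'b': node 15→5 (fail-walked)  → match P1@[50:51]
i=52 'b': node 5→5 (fail-walked)  → match P1@[51:52]
i=53 'b': node 5→5 (fail-walked)  → match P1@[52:53]
i=54 'b': node 5→5 (fail-walked)  → match P1@[53:54]
i=55 'c': node 5→9 (fail-walked)
i=56 'b': node 9→10  → match P7@[54:56]
i=57 'b': node 10→11  → match P1@[56:57]
i=58 'c': node 11→12
i=59 'b': node 12→13  → match P3@[54:59],P7@[57:59]
i=60 'b': node 13→11 (fail-walked)  → match P1@[59:60]
i=61 'c': node 11→12
i=62 'b': node 12→13  → match P3@[57:62],P7@[60:62]
i=63 'a': node 13→14 (fail-walked)  → match P4@[62:63]
i=64 'b': node 14→15 (fail-walked)
i=65 'b': node 15→5 (fail-walked)  → match P1@[64:65]
i=66 'a': node 5→14 (fail-walked)  → match P4@[65:66]
i=67 'a': node 14→1 (fail-walked)
i=68 'c': node 1→2
i=69 'a': node 2→6
i=70 'b': node 6→17  → match P6@[67:70]
i=71 'b': node 17→5 (fail-walked)  → match P1@[70:71]
i=72 'b': node 5→5 (fail-walked)  → match P1@[71:72]
i=73 'b': node 5→5 (fail-walked)  → match P1@[72:73]
i=74 'c': node 5→9 (fail-walked)
i=75 'b': node 9→10  → match P7@[73:75]

Matches: [[4,6],[5,5],[8,4],[10,1],[11,1],[12,4],[15,1],[16,4],[19,0],[22,0],[24,1],[25,4],[27,5],[28,7],[29,1],[31,3],[31,7],[32,1],[33,4],[35,0],[37,1],[39,7],[41,7],[43,7],[44,4],[46,1],[48,7],[49,4],[51,1],[52,1],[53,1],[54,1],[56,7],[57,1],[59,3],[59,7],[60,1],[62,3],[62,7],[63,4],[65,1],[66,4],[70,6],[71,1],[72,1],[73,1],[75,7]]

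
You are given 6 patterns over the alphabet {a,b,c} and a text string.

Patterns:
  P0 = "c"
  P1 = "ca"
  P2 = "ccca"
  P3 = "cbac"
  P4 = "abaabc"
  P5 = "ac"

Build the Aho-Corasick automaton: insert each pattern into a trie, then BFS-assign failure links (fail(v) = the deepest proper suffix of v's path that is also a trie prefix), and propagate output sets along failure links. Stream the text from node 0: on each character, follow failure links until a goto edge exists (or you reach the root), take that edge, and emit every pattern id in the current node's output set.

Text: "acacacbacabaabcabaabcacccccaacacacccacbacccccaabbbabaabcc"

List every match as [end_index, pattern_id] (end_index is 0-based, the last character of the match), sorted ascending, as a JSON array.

Construct AC machine:
Trie nodes:
  n0 'ε': a→9 c→1
  n1 'c': a→2 b→6 c→3  ←P0
  n2 'ca': ·  ←P1
  n3 'cc': c→4
  n4 'ccc': a→5
  n5 'ccca': ·  ←P2
  n6 'cb': a→7
  n7 'cba': c→8
  n8 'cbac': ·  ←P3
  n9 'a': b→10 c→15
  n10 'ab': a→11
  n11 'aba': a→12
  n12 'abaa': b→13
  n13 'abaab': c→14
  n14 'abaabc': ·  ←P4
  n15 'ac': ·  ←P5

BFS fail/out derivation:
  n1('c'): parent n0 fail=0; on 'c' 0 → fail=0;  out {0}∪∅={0}
  n9('a'): parent n0 fail=0; on 'a' 0 → fail=0;  out ∅∪∅=∅
  n2('ca'): parent n1 fail=0; on 'a' 0 → fail=9;  out {1}∪∅={1}
  n3('cc'): parent n1 fail=0; on 'c' 0 → fail=1;  out ∅∪{0}={0}
  n6('cb'): parent n1 fail=0; on 'b' 0 → fail=0;  out ∅∪∅=∅
  n10('ab'): parent n9 fail=0; on 'b' 0 → fail=0;  out ∅∪∅=∅
  n15('ac'): parent n9 fail=0; on 'c' 0 → fail=1;  out {5}∪{0}={0,5}
  n4('ccc'): parent n3 fail=1; on 'c' 1 → fail=3;  out ∅∪{0}={0}
  n7('cba'): parent n6 fail=0; on 'a' 0 → fail=9;  out ∅∪∅=∅
  n11('aba'): parent n10 fail=0; on 'a' 0 → fail=9;  out ∅∪∅=∅
  n5('ccca'): parent n4 fail=3; on 'a' 3→1 → fail=2;  out {2}∪{1}={1,2}
  n8('cbac'): parent n7 fail=9; on 'c' 9 → fail=15;  out {3}∪{0,5}={0,3,5}
  n12('abaa'): parent n11 fail=9; on 'a' 9→0 → fail=9;  out ∅∪∅=∅
  n13('abaab'): parent n12 fail=9; on 'b' 9 → fail=10;  out ∅∪∅=∅
  n14('abaabc'): parent n13 fail=10; on 'c' 10→0 → fail=1;  out {4}∪{0}={0,4}

Text stream:
pos 0 'a': at 9
pos 1 'c': at 15  → match P0@[1:1],P5@[0:1]
pos 2 'a': at 2 ·f  → match P1@[1:2]
pos 3 'c': at 15 ·f  → match P0@[3:3],P5@[2:3]
pos 4 'a': at 2 ·f  → match P1@[3:4]
pos 5 'c': at 15 ·f  → match P0@[5:5],P5@[4:5]
pos 6 'b': at 6 ·f
pos 7 'a': at 7
pos 8 'c': at 8  → match P0@[8:8],P3@[5:8],P5@[7:8]
pos 9 'a': at 2 ·f  → match P1@[8:9]
pos 10 'b': at 10 ·f
pos 11 'a': at 11
pos 12 'a': at 12
pos 13 'b': at 13
pos 14 'c': at 14  → match P0@[14:14],P4@[9:14]
pos 15 'a': at 2 ·f  → match P1@[14:15]
pos 16 'b': at 10 ·f
pos 17 'a': at 11
pos 18 'a': at 12
pos 19 'b': at 13
pos 20 'c': at 14  → match P0@[20:20],P4@[15:20]
pos 21 'a': at 2 ·f  → match P1@[20:21]
pos 22 'c': at 15 ·f  → match P0@[22:22],P5@[21:22]
pos 23 'c': at 3 ·f  → match P0@[23:23]
pos 24 'c': at 4  → match P0@[24:24]
pos 25 'c': at 4 ·f  → match P0@[25:25]
pos 26 'c': at 4 ·f  → match P0@[26:26]
pos 27 'a': at 5  → match P1@[26:27],P2@[24:27]
pos 28 'a': at 9 ·f
pos 29 'c': at 15  → match P0@[29:29],P5@[28:29]
pos 30 'a': at 2 ·f  → match P1@[29:30]
pos 31 'c': at 15 ·f  → match P0@[31:31],P5@[30:31]
pos 32 'a': at 2 ·f  → match P1@[31:32]
pos 33 'c': at 15 ·f  → match P0@[33:33],P5@[32:33]
pos 34 'c': at 3 ·f  → match P0@[34:34]
pos 35 'c': at 4  → match P0@[35:35]
pos 36 'a': at 5  → match P1@[35:36],P2@[33:36]
pos 37 'c': at 15 ·f  → match P0@[37:37],P5@[36:37]
pos 38 'b': at 6 ·f
pos 39 'a': at 7
pos 40 'c': at 8  → match P0@[40:40],P3@[37:40],P5@[39:40]
pos 41 'c': at 3 ·f  → match P0@[41:41]
pos 42 'c': at 4  → match P0@[42:42]
pos 43 'c': at 4 ·f  → match P0@[43:43]
pos 44 'c': at 4 ·f  → match P0@[44:44]
pos 45 'a': at 5  → match P1@[44:45],P2@[42:45]
pos 46 'a': at 9 ·f
pos 47 'b': at 10
pos 48 'b': at 0 ·f
pos 49 'b': at 0
pos 50 'a': at 9
pos 51 'b': at 10
pos 52 'a': at 11
pos 53 'a': at 12
pos 54 'b': at 13
pos 55 'c': at 14  → match P0@[55:55],P4@[50:55]
pos 56 'c': at 3 ·f  → match P0@[56:56]

All matches (sorted): [[1,0],[1,5],[2,1],[3,0],[3,5],[4,1],[5,0],[5,5],[8,0],[8,3],[8,5],[9,1],[14,0],[14,4],[15,1],[20,0],[20,4],[21,1],[22,0],[22,5],[23,0],[24,0],[25,0],[26,0],[27,1],[27,2],[29,0],[29,5],[30,1],[31,0],[31,5],[32,1],[33,0],[33,5],[34,0],[35,0],[36,1],[36,2],[37,0],[37,5],[40,0],[40,3],[40,5],[41,0],[42,0],[43,0],[44,0],[45,1],[45,2],[55,0],[55,4],[56,0]]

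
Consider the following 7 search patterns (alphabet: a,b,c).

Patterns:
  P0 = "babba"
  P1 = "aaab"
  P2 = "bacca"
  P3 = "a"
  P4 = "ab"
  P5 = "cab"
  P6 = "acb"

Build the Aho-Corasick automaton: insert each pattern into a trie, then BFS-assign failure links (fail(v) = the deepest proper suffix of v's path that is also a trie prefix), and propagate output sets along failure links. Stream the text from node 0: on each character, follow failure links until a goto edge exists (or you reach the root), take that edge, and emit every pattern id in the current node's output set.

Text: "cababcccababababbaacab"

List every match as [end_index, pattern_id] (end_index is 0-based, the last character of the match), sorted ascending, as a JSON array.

Build:
Trie (insert patterns):
  0='ε' goto a→6 b→1 c→14
  1='b' goto a→2
  2='ba' goto b→3 c→10
  3='bab' goto b→4
  4='babb' goto a→5
  5='babba' goto ·  [P0 ends]
  6='a' goto a→7 b→13 c→17  [P3 ends]
  7='aa' goto a→8
  8='aaa' goto b→9
  9='aaab' goto ·  [P1 ends]
  10='bac' goto c→11
  11='bacc' goto a→12
  12='bacca' goto ·  [P2 ends]
  13='ab' goto ·  [P4 ends]
  14='c' goto a→15
  15='ca' goto b→16
  16='cab' goto ·  [P5 ends]
  17='ac' goto b→18
  18='acb' goto ·  [P6 ends]

Failure links (BFS by depth):
  fail(1) 'b': from fail(0)=0 chase 'b': 0 ⇒ 0;  out=∅∪out(0)=∅
  fail(6) 'a': from fail(0)=0 chase 'a': 0 ⇒ 0;  out={3}∪out(0)={3}
  fail(14) 'c': from fail(0)=0 chase 'c': 0 ⇒ 0;  out=∅∪out(0)=∅
  fail(2) 'ba': from fail(1)=0 chase 'a': 0 ⇒ 6;  out=∅∪out(6)={3}
  fail(7) 'aa': from fail(6)=0 chase 'a': 0 ⇒ 6;  out=∅∪out(6)={3}
  fail(13) 'ab': from fail(6)=0 chase 'b': 0 ⇒ 1;  out={4}∪out(1)={4}
  fail(15) 'ca': from fail(14)=0 chase 'a': 0 ⇒ 6;  out=∅∪out(6)={3}
  fail(17) 'ac': from fail(6)=0 chase 'c': 0 ⇒ 14;  out=∅∪out(14)=∅
  fail(3) 'bab': from fail(2)=6 chase 'b': 6 ⇒ 13;  out=∅∪out(13)={4}
  fail(8) 'aaa': from fail(7)=6 chase 'a': 6 ⇒ 7;  out=∅∪out(7)={3}
  fail(10) 'bac': from fail(2)=6 chase 'c': 6 ⇒ 17;  out=∅∪out(17)=∅
  fail(16) 'cab': from fail(15)=6 chase 'b': 6 ⇒ 13;  out={5}∪out(13)={4,5}
  fail(18) 'acb': from fail(17)=14 chase 'b': 14→0 ⇒ 1;  out={6}∪out(1)={6}
  fail(4) 'babb': from fail(3)=13 chase 'b': 13→1→0 ⇒ 1;  out=∅∪out(1)=∅
  fail(9) 'aaab': from fail(8)=7 chase 'b': 7→6 ⇒ 13;  out={1}∪out(13)={1,4}
  fail(11) 'bacc': from fail(10)=17 chase 'c': 17→14→0 ⇒ 14;  out=∅∪out(14)=∅
  fail(5) 'babba': from fail(4)=1 chase 'a': 1 ⇒ 2;  out={0}∪out(2)={0,3}
  fail(12) 'bacca': from fail(11)=14 chase 'a': 14 ⇒ 15;  out={2}∪out(15)={2,3}

Text stream:
pos 0 'c': at 14
pos 1 'a': at 15  → match P3@[1:1]
pos 2 'b': at 16  → match P4@[1:2],P5@[0:2]
pos 3 'a': at 2 ·f  → match P3@[3:3]
pos 4 'b': at 3  → match P4@[3:4]
pos 5 'c': at 14 ·f
pos 6 'c': at 14 ·f
pos 7 'c': at 14 ·f
pos 8 'a': at 15  → match P3@[8:8]
pos 9 'b': at 16  → match P4@[8:9],P5@[7:9]
pos 10 'a': at 2 ·f  → match P3@[10:10]
pos 11 'b': at 3  → match P4@[10:11]
pos 12 'a': at 2 ·f  → match P3@[12:12]
pos 13 'b': at 3  → match P4@[12:13]
pos 14 'a': at 2 ·f  → match P3@[14:14]
pos 15 'b': at 3  → match P4@[14:15]
pos 16 'b': at 4
pos 17 'a': at 5  → match P0@[13:17],P3@[17:17]
pos 18 'a': at 7 ·f  → match P3@[18:18]
pos 19 'c': at 17 ·f
pos 20 'a': at 15 ·f  → match P3@[20:20]
pos 21 'b': at 16  → match P4@[20:21],P5@[19:21]

Result: [[1,3],[2,4],[2,5],[3,3],[4,4],[8,3],[9,4],[9,5],[10,3],[11,4],[12,3],[13,4],[14,3],[15,4],[17,0],[17,3],[18,3],[20,3],[21,4],[21,5]]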